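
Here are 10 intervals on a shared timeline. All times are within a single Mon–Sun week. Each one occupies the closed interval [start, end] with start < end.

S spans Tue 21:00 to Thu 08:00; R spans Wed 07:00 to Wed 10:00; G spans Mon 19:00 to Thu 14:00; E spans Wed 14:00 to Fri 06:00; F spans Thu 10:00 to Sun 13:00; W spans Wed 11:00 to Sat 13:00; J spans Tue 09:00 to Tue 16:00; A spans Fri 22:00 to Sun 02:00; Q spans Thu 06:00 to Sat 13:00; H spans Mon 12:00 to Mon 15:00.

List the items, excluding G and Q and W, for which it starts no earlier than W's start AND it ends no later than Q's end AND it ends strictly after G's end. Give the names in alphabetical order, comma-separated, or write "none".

E

Conditions: its start is no earlier than W's start (X.start >= Wed 11:00) AND its end is no later than Q's end (X.end <= Sat 13:00) AND its end is strictly after G's end (X.end > Thu 14:00).
A: start Fri 22:00 >= Wed 11:00? ✓; end Sun 02:00 <= Sat 13:00? ✗; end Sun 02:00 > Thu 14:00? ✓ → no.
E: start Wed 14:00 >= Wed 11:00? ✓; end Fri 06:00 <= Sat 13:00? ✓; end Fri 06:00 > Thu 14:00? ✓ → yes.
F: start Thu 10:00 >= Wed 11:00? ✓; end Sun 13:00 <= Sat 13:00? ✗; end Sun 13:00 > Thu 14:00? ✓ → no.
H: start Mon 12:00 >= Wed 11:00? ✗; end Mon 15:00 <= Sat 13:00? ✓; end Mon 15:00 > Thu 14:00? ✗ → no.
J: start Tue 09:00 >= Wed 11:00? ✗; end Tue 16:00 <= Sat 13:00? ✓; end Tue 16:00 > Thu 14:00? ✗ → no.
R: start Wed 07:00 >= Wed 11:00? ✗; end Wed 10:00 <= Sat 13:00? ✓; end Wed 10:00 > Thu 14:00? ✗ → no.
S: start Tue 21:00 >= Wed 11:00? ✗; end Thu 08:00 <= Sat 13:00? ✓; end Thu 08:00 > Thu 14:00? ✗ → no.
Result: E.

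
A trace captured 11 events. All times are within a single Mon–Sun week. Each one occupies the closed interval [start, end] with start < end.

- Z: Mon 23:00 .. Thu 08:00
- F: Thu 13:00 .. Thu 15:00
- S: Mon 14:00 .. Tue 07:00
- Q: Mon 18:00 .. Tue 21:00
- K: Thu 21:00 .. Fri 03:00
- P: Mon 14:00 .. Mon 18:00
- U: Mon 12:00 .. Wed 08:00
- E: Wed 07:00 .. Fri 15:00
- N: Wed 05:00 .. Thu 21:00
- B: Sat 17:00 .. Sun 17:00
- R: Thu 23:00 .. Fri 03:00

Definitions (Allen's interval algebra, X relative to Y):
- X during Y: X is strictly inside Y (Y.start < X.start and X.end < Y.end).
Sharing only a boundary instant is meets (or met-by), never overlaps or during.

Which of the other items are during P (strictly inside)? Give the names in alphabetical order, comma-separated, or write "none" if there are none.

none

Target P = [Mon 14:00, Mon 18:00].
B [Sat 17:00, Sun 17:00] → after → no.
E [Wed 07:00, Fri 15:00] → after → no.
F [Thu 13:00, Thu 15:00] → after → no.
K [Thu 21:00, Fri 03:00] → after → no.
N [Wed 05:00, Thu 21:00] → after → no.
Q [Mon 18:00, Tue 21:00] → met-by → no.
R [Thu 23:00, Fri 03:00] → after → no.
S [Mon 14:00, Tue 07:00] → started-by → no.
U [Mon 12:00, Wed 08:00] → contains → no.
Z [Mon 23:00, Thu 08:00] → after → no.
Result: none.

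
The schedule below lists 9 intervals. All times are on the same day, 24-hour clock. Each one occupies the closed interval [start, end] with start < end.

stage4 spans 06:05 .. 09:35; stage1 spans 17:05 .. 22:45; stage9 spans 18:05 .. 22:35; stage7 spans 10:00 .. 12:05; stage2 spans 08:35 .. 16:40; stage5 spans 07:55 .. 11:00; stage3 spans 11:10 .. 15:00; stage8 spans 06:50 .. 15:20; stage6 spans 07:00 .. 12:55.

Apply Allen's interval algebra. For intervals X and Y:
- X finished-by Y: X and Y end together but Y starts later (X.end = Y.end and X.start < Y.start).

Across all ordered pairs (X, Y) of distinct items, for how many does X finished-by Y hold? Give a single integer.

Checking all 72 ordered pairs for relation 'finished-by'; matching pairs in alphabetical order:
No pair satisfies it.
Count: 0.

0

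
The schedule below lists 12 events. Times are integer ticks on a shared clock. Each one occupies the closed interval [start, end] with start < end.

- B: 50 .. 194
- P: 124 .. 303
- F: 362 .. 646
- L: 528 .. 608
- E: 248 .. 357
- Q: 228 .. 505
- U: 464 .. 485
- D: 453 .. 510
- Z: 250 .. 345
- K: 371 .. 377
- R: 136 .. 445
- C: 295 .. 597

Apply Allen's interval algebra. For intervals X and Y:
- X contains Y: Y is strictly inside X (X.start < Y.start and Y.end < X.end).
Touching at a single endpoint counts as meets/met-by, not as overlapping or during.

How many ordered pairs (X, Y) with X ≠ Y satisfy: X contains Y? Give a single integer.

16

Checking all 132 ordered pairs for relation 'contains'; matching pairs in alphabetical order:
(C, D): C contains D ✓
(C, K): C contains K ✓
(C, U): C contains U ✓
(D, U): D contains U ✓
(E, Z): E contains Z ✓
(F, D): F contains D ✓
(F, K): F contains K ✓
(F, L): F contains L ✓
(F, U): F contains U ✓
(Q, E): Q contains E ✓
(Q, K): Q contains K ✓
(Q, U): Q contains U ✓
(Q, Z): Q contains Z ✓
(R, E): R contains E ✓
(R, K): R contains K ✓
(R, Z): R contains Z ✓
Count: 16.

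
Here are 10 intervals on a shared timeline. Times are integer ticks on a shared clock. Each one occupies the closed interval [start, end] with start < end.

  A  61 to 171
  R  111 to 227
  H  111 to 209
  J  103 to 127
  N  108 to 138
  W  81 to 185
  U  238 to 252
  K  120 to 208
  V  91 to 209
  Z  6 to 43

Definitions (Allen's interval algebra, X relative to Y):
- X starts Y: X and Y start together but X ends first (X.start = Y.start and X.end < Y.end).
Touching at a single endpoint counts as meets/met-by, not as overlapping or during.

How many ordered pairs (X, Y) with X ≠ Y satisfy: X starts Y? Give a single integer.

Checking all 90 ordered pairs for relation 'starts'; matching pairs in alphabetical order:
(H, R): H starts R ✓
Count: 1.

1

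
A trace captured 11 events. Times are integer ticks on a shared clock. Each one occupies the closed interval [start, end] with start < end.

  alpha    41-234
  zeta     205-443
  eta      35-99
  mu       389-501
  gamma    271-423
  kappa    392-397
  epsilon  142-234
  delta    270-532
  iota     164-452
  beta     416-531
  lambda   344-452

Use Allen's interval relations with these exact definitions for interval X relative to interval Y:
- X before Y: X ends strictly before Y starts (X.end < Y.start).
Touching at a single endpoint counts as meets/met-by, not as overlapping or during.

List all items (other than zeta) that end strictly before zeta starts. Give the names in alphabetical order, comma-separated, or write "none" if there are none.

eta

Target zeta = [205, 443].
alpha [41, 234] → overlaps → no.
beta [416, 531] → overlapped-by → no.
delta [270, 532] → overlapped-by → no.
epsilon [142, 234] → overlaps → no.
eta [35, 99] → before → yes.
gamma [271, 423] → during → no.
iota [164, 452] → contains → no.
kappa [392, 397] → during → no.
lambda [344, 452] → overlapped-by → no.
mu [389, 501] → overlapped-by → no.
Result: eta.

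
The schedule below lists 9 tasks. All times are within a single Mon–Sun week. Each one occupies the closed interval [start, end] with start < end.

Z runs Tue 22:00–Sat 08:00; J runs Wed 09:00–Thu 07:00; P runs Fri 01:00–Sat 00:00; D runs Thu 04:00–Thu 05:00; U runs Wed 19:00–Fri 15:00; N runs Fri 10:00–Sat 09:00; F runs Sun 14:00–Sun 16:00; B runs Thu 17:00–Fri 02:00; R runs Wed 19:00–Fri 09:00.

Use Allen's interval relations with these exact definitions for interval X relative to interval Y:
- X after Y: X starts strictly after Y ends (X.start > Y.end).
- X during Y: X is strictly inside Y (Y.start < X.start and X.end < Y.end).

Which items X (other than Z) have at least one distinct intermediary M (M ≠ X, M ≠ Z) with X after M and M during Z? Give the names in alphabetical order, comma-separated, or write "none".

Target Z = [Tue 22:00, Sat 08:00].
Intermediaries M with M during Z: B, D, J, P, R, U.
Via B — items with X after B: F, N.
Via D — items with X after D: B, F, N, P.
Via J — items with X after J: B, F, N, P.
Via P — items with X after P: F.
Via R — items with X after R: F, N.
Via U — items with X after U: F.
Union: B, F, N, P.

B, F, N, P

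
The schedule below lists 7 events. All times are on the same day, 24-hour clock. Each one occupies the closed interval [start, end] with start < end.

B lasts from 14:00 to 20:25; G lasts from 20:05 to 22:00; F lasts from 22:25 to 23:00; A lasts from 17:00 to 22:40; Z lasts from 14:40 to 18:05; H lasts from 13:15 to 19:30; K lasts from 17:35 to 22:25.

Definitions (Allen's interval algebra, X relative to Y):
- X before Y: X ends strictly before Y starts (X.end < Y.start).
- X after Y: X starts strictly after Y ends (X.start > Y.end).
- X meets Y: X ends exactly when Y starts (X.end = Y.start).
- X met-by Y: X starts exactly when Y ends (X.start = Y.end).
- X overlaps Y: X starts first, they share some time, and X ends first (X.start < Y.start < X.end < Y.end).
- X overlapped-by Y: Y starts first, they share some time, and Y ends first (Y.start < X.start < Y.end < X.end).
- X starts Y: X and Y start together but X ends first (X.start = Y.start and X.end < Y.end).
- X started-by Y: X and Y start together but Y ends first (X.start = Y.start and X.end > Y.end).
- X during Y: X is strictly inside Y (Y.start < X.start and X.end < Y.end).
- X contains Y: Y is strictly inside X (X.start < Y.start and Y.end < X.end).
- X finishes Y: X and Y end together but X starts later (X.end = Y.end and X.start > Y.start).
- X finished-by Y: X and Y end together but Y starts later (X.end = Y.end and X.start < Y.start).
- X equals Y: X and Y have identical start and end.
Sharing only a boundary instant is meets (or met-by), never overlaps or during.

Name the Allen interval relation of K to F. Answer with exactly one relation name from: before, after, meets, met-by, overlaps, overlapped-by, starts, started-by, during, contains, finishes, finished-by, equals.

K = [17:35, 22:25]; F = [22:25, 23:00].
Compare endpoints: K.start < F.start, K.start < F.end, K.end = F.start, K.end < F.end.
That pattern is 'meets'.

meets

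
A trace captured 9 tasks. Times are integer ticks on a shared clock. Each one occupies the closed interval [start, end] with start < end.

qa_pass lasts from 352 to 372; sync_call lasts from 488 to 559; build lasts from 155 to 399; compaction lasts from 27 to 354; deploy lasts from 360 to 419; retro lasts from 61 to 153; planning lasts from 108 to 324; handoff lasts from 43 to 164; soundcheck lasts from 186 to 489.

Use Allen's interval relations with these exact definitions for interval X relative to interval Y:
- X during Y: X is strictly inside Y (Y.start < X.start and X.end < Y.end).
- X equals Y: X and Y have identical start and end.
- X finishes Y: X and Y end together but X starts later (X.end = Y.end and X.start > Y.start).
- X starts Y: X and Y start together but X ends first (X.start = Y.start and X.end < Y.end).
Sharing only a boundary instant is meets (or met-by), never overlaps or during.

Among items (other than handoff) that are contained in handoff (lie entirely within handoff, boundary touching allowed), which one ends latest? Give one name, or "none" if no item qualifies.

Target handoff = [43, 164].
build [155, 399] → overlapped-by → excluded.
compaction [27, 354] → contains → excluded.
deploy [360, 419] → after → excluded.
planning [108, 324] → overlapped-by → excluded.
qa_pass [352, 372] → after → excluded.
retro [61, 153] → during → candidate.
soundcheck [186, 489] → after → excluded.
sync_call [488, 559] → after → excluded.
Among candidates, latest end is 153 → retro.

retro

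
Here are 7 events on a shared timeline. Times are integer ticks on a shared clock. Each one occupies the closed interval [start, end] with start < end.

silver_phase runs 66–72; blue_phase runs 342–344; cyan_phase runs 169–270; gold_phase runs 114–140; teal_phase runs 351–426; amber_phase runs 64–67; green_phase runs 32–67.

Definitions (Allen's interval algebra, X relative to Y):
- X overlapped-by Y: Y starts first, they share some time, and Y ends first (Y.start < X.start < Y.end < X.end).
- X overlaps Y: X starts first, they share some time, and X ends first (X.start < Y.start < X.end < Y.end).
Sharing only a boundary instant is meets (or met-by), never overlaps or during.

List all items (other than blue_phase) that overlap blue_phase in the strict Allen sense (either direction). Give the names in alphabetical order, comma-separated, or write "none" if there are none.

Target blue_phase = [342, 344].
amber_phase [64, 67] → before → no.
cyan_phase [169, 270] → before → no.
gold_phase [114, 140] → before → no.
green_phase [32, 67] → before → no.
silver_phase [66, 72] → before → no.
teal_phase [351, 426] → after → no.
Result: none.

none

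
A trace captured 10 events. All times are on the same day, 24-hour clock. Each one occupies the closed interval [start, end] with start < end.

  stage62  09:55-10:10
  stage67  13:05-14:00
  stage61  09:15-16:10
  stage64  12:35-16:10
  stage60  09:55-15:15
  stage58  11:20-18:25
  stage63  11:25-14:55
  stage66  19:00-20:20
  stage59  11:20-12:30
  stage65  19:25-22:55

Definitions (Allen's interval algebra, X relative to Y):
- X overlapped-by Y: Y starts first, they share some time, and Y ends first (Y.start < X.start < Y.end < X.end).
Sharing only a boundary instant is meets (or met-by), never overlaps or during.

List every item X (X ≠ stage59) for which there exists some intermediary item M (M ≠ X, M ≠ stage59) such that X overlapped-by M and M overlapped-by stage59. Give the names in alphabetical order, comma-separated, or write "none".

Target stage59 = [11:20, 12:30].
Intermediaries M with M overlapped-by stage59: stage63.
Via stage63 — items with X overlapped-by stage63: stage64.
Union: stage64.

stage64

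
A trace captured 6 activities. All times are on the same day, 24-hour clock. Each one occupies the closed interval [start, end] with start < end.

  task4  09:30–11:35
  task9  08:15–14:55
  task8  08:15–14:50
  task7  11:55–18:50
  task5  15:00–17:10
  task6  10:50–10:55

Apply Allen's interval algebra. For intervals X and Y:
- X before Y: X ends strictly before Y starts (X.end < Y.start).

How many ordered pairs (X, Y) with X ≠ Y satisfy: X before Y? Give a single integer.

Checking all 30 ordered pairs for relation 'before'; matching pairs in alphabetical order:
(task4, task5): task4 before task5 ✓
(task4, task7): task4 before task7 ✓
(task6, task5): task6 before task5 ✓
(task6, task7): task6 before task7 ✓
(task8, task5): task8 before task5 ✓
(task9, task5): task9 before task5 ✓
Count: 6.

6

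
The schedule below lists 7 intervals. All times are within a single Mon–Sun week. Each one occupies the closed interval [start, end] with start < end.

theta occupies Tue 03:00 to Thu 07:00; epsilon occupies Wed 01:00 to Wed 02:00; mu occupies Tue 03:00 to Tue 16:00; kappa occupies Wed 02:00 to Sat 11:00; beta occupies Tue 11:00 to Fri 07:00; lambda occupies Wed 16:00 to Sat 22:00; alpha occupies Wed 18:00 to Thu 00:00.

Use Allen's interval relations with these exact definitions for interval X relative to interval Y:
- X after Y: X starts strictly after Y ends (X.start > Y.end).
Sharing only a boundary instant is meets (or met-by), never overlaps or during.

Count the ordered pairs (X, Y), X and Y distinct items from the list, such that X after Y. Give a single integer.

6

Checking all 42 ordered pairs for relation 'after'; matching pairs in alphabetical order:
(alpha, epsilon): alpha after epsilon ✓
(alpha, mu): alpha after mu ✓
(epsilon, mu): epsilon after mu ✓
(kappa, mu): kappa after mu ✓
(lambda, epsilon): lambda after epsilon ✓
(lambda, mu): lambda after mu ✓
Count: 6.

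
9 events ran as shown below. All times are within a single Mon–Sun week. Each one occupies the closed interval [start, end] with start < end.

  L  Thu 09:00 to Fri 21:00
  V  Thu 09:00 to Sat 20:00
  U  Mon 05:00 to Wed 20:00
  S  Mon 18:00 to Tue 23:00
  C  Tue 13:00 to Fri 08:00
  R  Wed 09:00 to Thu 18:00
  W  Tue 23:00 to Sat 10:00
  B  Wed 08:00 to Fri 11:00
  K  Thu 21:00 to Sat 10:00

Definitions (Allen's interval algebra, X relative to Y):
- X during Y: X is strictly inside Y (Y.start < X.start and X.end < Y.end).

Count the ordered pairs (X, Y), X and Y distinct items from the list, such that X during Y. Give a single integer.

Checking all 72 ordered pairs for relation 'during'; matching pairs in alphabetical order:
(B, W): B during W ✓
(K, V): K during V ✓
(L, W): L during W ✓
(R, B): R during B ✓
(R, C): R during C ✓
(R, W): R during W ✓
(S, U): S during U ✓
Count: 7.

7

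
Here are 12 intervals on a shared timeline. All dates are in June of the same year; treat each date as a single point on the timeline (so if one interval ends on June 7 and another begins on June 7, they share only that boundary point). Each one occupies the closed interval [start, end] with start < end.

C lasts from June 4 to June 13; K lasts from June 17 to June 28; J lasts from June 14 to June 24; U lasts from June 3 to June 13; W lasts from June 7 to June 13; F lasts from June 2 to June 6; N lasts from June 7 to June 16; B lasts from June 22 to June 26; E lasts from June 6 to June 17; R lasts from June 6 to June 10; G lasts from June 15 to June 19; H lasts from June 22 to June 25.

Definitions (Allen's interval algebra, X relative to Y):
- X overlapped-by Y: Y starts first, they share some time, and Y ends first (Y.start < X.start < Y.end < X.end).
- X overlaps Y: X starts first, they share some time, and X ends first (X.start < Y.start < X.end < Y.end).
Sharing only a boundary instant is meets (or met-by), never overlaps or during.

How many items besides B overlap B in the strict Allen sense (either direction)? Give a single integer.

Target B = [June 22, June 26].
C [June 4, June 13] → before → no.
E [June 6, June 17] → before → no.
F [June 2, June 6] → before → no.
G [June 15, June 19] → before → no.
H [June 22, June 25] → starts → no.
J [June 14, June 24] → overlaps → counts.
K [June 17, June 28] → contains → no.
N [June 7, June 16] → before → no.
R [June 6, June 10] → before → no.
U [June 3, June 13] → before → no.
W [June 7, June 13] → before → no.
Total: 1.

1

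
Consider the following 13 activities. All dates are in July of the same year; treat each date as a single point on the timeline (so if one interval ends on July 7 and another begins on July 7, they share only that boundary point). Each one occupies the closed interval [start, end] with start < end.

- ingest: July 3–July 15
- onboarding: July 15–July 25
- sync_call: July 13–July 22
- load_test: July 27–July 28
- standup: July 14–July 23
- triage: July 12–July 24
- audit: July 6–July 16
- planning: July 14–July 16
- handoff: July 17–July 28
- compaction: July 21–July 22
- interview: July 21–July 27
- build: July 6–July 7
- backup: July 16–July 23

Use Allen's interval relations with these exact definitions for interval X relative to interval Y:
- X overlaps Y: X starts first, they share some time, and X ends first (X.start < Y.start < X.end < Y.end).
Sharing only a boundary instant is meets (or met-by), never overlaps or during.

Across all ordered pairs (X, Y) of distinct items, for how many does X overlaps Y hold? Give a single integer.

Checking all 156 ordered pairs for relation 'overlaps'; matching pairs in alphabetical order:
(audit, onboarding): audit overlaps onboarding ✓
(audit, standup): audit overlaps standup ✓
(audit, sync_call): audit overlaps sync_call ✓
(audit, triage): audit overlaps triage ✓
(backup, handoff): backup overlaps handoff ✓
(backup, interview): backup overlaps interview ✓
(ingest, audit): ingest overlaps audit ✓
(ingest, planning): ingest overlaps planning ✓
(ingest, standup): ingest overlaps standup ✓
(ingest, sync_call): ingest overlaps sync_call ✓
(ingest, triage): ingest overlaps triage ✓
(onboarding, handoff): onboarding overlaps handoff ✓
(onboarding, interview): onboarding overlaps interview ✓
(planning, onboarding): planning overlaps onboarding ✓
(standup, handoff): standup overlaps handoff ✓
(standup, interview): standup overlaps interview ✓
(standup, onboarding): standup overlaps onboarding ✓
(sync_call, backup): sync_call overlaps backup ✓
(sync_call, handoff): sync_call overlaps handoff ✓
(sync_call, interview): sync_call overlaps interview ✓
(sync_call, onboarding): sync_call overlaps onboarding ✓
(sync_call, standup): sync_call overlaps standup ✓
(triage, handoff): triage overlaps handoff ✓
(triage, interview): triage overlaps interview ✓
... plus 1 further pairs not listed.
Count: 25.

25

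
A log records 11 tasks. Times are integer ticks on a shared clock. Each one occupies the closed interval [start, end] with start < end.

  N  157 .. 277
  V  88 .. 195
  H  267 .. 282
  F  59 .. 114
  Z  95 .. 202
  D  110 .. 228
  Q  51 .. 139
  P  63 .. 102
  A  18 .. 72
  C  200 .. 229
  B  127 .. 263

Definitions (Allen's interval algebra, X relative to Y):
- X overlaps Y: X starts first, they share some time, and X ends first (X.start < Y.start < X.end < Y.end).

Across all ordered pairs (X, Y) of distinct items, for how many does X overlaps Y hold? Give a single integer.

25

Checking all 110 ordered pairs for relation 'overlaps'; matching pairs in alphabetical order:
(A, F): A overlaps F ✓
(A, P): A overlaps P ✓
(A, Q): A overlaps Q ✓
(B, N): B overlaps N ✓
(D, B): D overlaps B ✓
(D, C): D overlaps C ✓
(D, N): D overlaps N ✓
(F, D): F overlaps D ✓
(F, V): F overlaps V ✓
(F, Z): F overlaps Z ✓
(N, H): N overlaps H ✓
(P, V): P overlaps V ✓
(P, Z): P overlaps Z ✓
(Q, B): Q overlaps B ✓
(Q, D): Q overlaps D ✓
(Q, V): Q overlaps V ✓
(Q, Z): Q overlaps Z ✓
(V, B): V overlaps B ✓
(V, D): V overlaps D ✓
(V, N): V overlaps N ✓
(V, Z): V overlaps Z ✓
(Z, B): Z overlaps B ✓
(Z, C): Z overlaps C ✓
(Z, D): Z overlaps D ✓
... plus 1 further pairs not listed.
Count: 25.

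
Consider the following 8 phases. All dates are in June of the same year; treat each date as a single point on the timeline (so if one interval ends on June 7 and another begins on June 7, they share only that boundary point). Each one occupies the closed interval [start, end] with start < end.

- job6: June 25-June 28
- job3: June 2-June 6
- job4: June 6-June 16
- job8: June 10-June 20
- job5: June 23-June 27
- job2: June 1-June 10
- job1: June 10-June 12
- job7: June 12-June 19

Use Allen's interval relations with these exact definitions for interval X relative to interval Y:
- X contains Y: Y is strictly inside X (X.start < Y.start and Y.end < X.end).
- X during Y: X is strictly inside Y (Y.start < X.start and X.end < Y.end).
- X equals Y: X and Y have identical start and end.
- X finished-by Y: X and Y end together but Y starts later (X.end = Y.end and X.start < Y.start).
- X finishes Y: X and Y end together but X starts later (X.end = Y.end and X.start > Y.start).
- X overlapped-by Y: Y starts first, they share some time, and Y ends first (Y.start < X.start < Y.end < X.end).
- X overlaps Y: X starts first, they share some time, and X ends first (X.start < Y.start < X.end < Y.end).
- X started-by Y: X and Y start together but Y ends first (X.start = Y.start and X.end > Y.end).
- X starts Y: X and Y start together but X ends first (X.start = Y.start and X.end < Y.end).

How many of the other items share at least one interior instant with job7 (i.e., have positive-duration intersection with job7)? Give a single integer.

2

Target job7 = [June 12, June 19].
job1 [June 10, June 12] → meets → no.
job2 [June 1, June 10] → before → no.
job3 [June 2, June 6] → before → no.
job4 [June 6, June 16] → overlaps → counts.
job5 [June 23, June 27] → after → no.
job6 [June 25, June 28] → after → no.
job8 [June 10, June 20] → contains → counts.
Total: 2.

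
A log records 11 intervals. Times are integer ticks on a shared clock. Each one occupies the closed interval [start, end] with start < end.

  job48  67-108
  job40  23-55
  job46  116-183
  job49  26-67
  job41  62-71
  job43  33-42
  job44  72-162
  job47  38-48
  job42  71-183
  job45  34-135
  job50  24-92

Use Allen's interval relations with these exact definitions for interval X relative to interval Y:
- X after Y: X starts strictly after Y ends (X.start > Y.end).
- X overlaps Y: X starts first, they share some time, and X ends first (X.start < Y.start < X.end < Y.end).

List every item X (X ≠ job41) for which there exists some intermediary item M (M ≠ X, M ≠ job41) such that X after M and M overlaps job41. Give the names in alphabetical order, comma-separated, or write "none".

job42, job44, job46

Target job41 = [62, 71].
Intermediaries M with M overlaps job41: job49.
Via job49 — items with X after job49: job42, job44, job46.
Union: job42, job44, job46.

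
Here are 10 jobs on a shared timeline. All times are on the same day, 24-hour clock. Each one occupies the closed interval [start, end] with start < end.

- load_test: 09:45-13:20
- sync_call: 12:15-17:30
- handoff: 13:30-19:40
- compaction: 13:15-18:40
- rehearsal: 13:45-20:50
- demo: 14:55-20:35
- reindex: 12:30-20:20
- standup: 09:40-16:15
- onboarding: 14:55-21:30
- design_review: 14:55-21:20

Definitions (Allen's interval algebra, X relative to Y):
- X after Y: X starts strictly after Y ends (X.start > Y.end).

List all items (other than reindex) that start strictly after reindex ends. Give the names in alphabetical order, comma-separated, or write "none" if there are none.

Target reindex = [12:30, 20:20].
compaction [13:15, 18:40] → during → no.
demo [14:55, 20:35] → overlapped-by → no.
design_review [14:55, 21:20] → overlapped-by → no.
handoff [13:30, 19:40] → during → no.
load_test [09:45, 13:20] → overlaps → no.
onboarding [14:55, 21:30] → overlapped-by → no.
rehearsal [13:45, 20:50] → overlapped-by → no.
standup [09:40, 16:15] → overlaps → no.
sync_call [12:15, 17:30] → overlaps → no.
Result: none.

none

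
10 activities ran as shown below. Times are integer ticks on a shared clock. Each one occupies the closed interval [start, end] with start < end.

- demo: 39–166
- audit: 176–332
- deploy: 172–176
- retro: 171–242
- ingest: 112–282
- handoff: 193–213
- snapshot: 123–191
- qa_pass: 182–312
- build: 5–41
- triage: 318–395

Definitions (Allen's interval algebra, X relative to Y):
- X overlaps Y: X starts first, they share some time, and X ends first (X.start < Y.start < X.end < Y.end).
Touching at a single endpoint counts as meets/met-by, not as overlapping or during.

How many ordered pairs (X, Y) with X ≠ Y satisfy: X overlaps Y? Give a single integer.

11

Checking all 90 ordered pairs for relation 'overlaps'; matching pairs in alphabetical order:
(audit, triage): audit overlaps triage ✓
(build, demo): build overlaps demo ✓
(demo, ingest): demo overlaps ingest ✓
(demo, snapshot): demo overlaps snapshot ✓
(ingest, audit): ingest overlaps audit ✓
(ingest, qa_pass): ingest overlaps qa_pass ✓
(retro, audit): retro overlaps audit ✓
(retro, qa_pass): retro overlaps qa_pass ✓
(snapshot, audit): snapshot overlaps audit ✓
(snapshot, qa_pass): snapshot overlaps qa_pass ✓
(snapshot, retro): snapshot overlaps retro ✓
Count: 11.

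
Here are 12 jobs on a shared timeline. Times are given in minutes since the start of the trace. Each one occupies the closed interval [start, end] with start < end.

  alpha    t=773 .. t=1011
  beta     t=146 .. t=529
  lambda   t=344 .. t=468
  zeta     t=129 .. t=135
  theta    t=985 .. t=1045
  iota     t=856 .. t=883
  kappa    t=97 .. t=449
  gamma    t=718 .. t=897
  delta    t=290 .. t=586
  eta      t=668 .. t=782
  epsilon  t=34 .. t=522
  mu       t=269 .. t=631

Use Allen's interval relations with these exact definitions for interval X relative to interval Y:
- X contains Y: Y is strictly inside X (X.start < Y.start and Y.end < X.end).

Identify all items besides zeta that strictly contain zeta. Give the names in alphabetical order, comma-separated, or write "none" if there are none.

epsilon, kappa

Target zeta = [t=129, t=135].
alpha [t=773, t=1011] → after → no.
beta [t=146, t=529] → after → no.
delta [t=290, t=586] → after → no.
epsilon [t=34, t=522] → contains → yes.
eta [t=668, t=782] → after → no.
gamma [t=718, t=897] → after → no.
iota [t=856, t=883] → after → no.
kappa [t=97, t=449] → contains → yes.
lambda [t=344, t=468] → after → no.
mu [t=269, t=631] → after → no.
theta [t=985, t=1045] → after → no.
Result: epsilon, kappa.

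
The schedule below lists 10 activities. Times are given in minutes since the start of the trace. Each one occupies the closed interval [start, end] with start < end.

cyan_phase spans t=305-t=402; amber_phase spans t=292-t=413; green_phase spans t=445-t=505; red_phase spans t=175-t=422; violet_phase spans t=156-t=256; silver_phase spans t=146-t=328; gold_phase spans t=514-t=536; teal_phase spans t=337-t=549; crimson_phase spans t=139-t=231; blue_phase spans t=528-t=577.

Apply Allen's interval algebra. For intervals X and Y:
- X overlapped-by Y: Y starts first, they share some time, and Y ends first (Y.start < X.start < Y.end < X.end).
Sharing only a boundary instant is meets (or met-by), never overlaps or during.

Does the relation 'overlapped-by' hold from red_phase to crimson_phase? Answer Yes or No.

Yes

red_phase = [t=175, t=422], crimson_phase = [t=139, t=231].
Actual relation of red_phase to crimson_phase: overlapped-by.
Asked whether 'overlapped-by' holds → Yes.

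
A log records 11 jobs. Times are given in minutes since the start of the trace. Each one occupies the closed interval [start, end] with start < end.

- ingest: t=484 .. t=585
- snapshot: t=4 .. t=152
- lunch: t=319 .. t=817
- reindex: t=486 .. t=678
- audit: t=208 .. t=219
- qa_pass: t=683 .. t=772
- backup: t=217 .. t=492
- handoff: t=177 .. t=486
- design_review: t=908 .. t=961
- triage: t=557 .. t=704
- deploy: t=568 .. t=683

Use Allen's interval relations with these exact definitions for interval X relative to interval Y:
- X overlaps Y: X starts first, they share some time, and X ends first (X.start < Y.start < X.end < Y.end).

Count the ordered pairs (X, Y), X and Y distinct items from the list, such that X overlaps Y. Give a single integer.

Checking all 110 ordered pairs for relation 'overlaps'; matching pairs in alphabetical order:
(audit, backup): audit overlaps backup ✓
(backup, ingest): backup overlaps ingest ✓
(backup, lunch): backup overlaps lunch ✓
(backup, reindex): backup overlaps reindex ✓
(handoff, backup): handoff overlaps backup ✓
(handoff, ingest): handoff overlaps ingest ✓
(handoff, lunch): handoff overlaps lunch ✓
(ingest, deploy): ingest overlaps deploy ✓
(ingest, reindex): ingest overlaps reindex ✓
(ingest, triage): ingest overlaps triage ✓
(reindex, deploy): reindex overlaps deploy ✓
(reindex, triage): reindex overlaps triage ✓
(triage, qa_pass): triage overlaps qa_pass ✓
Count: 13.

13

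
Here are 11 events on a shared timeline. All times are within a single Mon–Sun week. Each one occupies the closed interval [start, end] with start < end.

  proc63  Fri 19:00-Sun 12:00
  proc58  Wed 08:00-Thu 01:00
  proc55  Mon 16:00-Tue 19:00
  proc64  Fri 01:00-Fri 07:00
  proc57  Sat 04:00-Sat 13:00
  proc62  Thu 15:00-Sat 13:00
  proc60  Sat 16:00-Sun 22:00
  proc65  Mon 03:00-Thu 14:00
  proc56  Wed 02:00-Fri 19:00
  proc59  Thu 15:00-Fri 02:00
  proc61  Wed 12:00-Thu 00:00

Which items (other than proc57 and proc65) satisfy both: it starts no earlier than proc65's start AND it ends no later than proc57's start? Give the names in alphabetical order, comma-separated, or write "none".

proc55, proc56, proc58, proc59, proc61, proc64

Conditions: its start is no earlier than proc65's start (X.start >= Mon 03:00) AND its end is no later than proc57's start (X.end <= Sat 04:00).
proc55: start Mon 16:00 >= Mon 03:00? ✓; end Tue 19:00 <= Sat 04:00? ✓ → yes.
proc56: start Wed 02:00 >= Mon 03:00? ✓; end Fri 19:00 <= Sat 04:00? ✓ → yes.
proc58: start Wed 08:00 >= Mon 03:00? ✓; end Thu 01:00 <= Sat 04:00? ✓ → yes.
proc59: start Thu 15:00 >= Mon 03:00? ✓; end Fri 02:00 <= Sat 04:00? ✓ → yes.
proc60: start Sat 16:00 >= Mon 03:00? ✓; end Sun 22:00 <= Sat 04:00? ✗ → no.
proc61: start Wed 12:00 >= Mon 03:00? ✓; end Thu 00:00 <= Sat 04:00? ✓ → yes.
proc62: start Thu 15:00 >= Mon 03:00? ✓; end Sat 13:00 <= Sat 04:00? ✗ → no.
proc63: start Fri 19:00 >= Mon 03:00? ✓; end Sun 12:00 <= Sat 04:00? ✗ → no.
proc64: start Fri 01:00 >= Mon 03:00? ✓; end Fri 07:00 <= Sat 04:00? ✓ → yes.
Result: proc55, proc56, proc58, proc59, proc61, proc64.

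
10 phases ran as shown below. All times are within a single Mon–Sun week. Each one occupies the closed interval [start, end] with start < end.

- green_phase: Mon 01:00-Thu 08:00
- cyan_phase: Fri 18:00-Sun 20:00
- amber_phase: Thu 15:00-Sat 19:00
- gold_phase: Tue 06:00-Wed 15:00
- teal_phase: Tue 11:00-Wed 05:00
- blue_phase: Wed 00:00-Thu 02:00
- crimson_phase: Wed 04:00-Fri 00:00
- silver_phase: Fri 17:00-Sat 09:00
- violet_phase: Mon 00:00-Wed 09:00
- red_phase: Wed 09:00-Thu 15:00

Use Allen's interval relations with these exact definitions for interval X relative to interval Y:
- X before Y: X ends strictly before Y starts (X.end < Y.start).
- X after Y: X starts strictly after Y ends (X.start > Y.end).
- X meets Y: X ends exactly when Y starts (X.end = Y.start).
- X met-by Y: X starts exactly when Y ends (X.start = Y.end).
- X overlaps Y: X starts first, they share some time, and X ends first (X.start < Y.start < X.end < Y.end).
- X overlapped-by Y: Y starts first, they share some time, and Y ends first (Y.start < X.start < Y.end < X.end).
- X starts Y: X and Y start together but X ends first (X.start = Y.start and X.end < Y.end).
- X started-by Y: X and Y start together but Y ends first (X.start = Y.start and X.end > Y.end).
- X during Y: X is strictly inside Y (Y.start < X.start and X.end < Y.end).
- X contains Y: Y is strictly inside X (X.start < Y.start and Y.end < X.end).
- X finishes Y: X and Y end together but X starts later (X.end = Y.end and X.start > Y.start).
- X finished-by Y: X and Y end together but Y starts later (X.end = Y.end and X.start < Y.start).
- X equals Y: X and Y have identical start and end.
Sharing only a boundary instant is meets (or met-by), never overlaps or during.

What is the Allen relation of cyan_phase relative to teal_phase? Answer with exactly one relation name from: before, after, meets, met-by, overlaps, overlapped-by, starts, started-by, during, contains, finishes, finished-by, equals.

cyan_phase = [Fri 18:00, Sun 20:00]; teal_phase = [Tue 11:00, Wed 05:00].
Compare endpoints: cyan_phase.start > teal_phase.start, cyan_phase.start > teal_phase.end, cyan_phase.end > teal_phase.start, cyan_phase.end > teal_phase.end.
That pattern is 'after'.

after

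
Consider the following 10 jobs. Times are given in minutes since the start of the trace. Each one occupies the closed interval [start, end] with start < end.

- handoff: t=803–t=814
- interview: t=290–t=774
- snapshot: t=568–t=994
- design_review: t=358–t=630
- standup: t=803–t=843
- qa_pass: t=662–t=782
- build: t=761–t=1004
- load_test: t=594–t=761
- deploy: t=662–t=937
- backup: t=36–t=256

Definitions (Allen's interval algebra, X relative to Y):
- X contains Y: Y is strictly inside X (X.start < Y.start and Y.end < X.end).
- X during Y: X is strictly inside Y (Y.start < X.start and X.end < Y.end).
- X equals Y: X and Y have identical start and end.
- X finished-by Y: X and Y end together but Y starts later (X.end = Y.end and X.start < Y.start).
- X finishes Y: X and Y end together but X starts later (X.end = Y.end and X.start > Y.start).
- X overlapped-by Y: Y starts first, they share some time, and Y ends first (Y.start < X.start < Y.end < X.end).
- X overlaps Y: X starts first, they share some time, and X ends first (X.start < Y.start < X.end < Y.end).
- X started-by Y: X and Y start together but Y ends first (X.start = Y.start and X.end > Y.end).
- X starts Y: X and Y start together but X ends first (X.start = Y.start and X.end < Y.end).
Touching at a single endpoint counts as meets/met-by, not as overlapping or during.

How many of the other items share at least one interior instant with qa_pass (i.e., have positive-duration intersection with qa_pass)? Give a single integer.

Target qa_pass = [t=662, t=782].
backup [t=36, t=256] → before → no.
build [t=761, t=1004] → overlapped-by → counts.
deploy [t=662, t=937] → started-by → counts.
design_review [t=358, t=630] → before → no.
handoff [t=803, t=814] → after → no.
interview [t=290, t=774] → overlaps → counts.
load_test [t=594, t=761] → overlaps → counts.
snapshot [t=568, t=994] → contains → counts.
standup [t=803, t=843] → after → no.
Total: 5.

5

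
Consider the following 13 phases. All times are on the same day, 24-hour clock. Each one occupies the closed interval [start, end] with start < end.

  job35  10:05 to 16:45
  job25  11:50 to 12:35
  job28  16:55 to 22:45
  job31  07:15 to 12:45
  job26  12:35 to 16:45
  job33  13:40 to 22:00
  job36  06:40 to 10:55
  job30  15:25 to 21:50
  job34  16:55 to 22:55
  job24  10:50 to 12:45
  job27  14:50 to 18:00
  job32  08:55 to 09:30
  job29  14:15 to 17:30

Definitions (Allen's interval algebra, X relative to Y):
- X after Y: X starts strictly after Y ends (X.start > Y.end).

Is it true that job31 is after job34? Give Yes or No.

job31 = [07:15, 12:45], job34 = [16:55, 22:55].
Actual relation of job31 to job34: before.
Asked whether 'after' holds → No.

No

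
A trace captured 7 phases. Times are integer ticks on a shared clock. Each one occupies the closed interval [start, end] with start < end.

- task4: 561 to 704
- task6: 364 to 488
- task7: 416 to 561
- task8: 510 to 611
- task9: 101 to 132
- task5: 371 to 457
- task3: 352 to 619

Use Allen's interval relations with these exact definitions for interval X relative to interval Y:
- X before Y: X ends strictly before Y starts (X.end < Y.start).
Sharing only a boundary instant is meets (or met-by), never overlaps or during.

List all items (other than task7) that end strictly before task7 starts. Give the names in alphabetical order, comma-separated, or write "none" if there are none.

Target task7 = [416, 561].
task3 [352, 619] → contains → no.
task4 [561, 704] → met-by → no.
task5 [371, 457] → overlaps → no.
task6 [364, 488] → overlaps → no.
task8 [510, 611] → overlapped-by → no.
task9 [101, 132] → before → yes.
Result: task9.

task9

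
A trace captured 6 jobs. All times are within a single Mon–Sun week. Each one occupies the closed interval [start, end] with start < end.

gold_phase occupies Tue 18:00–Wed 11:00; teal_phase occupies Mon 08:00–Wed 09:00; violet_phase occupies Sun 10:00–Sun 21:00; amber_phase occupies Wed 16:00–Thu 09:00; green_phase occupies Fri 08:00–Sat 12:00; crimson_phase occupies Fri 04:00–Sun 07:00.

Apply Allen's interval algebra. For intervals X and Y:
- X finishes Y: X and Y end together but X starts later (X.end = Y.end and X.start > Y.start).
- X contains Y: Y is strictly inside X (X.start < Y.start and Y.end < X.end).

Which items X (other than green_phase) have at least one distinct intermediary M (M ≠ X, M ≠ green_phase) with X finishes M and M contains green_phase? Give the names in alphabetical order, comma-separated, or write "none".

Target green_phase = [Fri 08:00, Sat 12:00].
Intermediaries M with M contains green_phase: crimson_phase.
Via crimson_phase — items with X finishes crimson_phase: none.
Union: none.

none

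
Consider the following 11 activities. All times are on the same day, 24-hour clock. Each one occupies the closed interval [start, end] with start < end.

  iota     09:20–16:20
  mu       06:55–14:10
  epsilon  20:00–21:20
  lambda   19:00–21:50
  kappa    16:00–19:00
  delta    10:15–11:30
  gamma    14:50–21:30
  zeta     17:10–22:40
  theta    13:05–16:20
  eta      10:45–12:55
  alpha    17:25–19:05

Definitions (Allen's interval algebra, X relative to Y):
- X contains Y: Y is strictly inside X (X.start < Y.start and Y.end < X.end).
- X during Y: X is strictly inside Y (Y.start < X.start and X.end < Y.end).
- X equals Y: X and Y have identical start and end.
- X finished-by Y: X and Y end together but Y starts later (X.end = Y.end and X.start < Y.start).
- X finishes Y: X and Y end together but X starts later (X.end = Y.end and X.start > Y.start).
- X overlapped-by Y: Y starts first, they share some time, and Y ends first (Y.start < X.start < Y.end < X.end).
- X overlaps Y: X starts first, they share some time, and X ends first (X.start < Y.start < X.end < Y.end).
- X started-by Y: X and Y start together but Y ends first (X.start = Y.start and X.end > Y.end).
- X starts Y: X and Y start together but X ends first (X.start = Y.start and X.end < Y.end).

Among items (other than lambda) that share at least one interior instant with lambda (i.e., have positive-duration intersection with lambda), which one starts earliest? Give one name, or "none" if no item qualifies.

Target lambda = [19:00, 21:50].
alpha [17:25, 19:05] → overlaps → candidate.
delta [10:15, 11:30] → before → excluded.
epsilon [20:00, 21:20] → during → candidate.
eta [10:45, 12:55] → before → excluded.
gamma [14:50, 21:30] → overlaps → candidate.
iota [09:20, 16:20] → before → excluded.
kappa [16:00, 19:00] → meets → excluded.
mu [06:55, 14:10] → before → excluded.
theta [13:05, 16:20] → before → excluded.
zeta [17:10, 22:40] → contains → candidate.
Among candidates, earliest start is 14:50 → gamma.

gamma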